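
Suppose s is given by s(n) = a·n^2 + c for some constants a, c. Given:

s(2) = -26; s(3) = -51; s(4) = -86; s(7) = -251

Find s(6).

From s(2) = -26 and s(3) = -51: 4a + c = -26 and 9a + c = -51.
Subtracting: 5a = -25, so a = -5; then c = -26 − (-5)·4 = -6.
So s(n) = -5n² − 6, and s(6) = -186.

-186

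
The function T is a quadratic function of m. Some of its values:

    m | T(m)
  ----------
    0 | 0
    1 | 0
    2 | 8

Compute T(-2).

Write T(m) = am² + bm + c; the 3 given values yield a linear system in the 3 coefficients.
Solving, T(m) = 4m² - 4m.
Then T(-2) = 24.

24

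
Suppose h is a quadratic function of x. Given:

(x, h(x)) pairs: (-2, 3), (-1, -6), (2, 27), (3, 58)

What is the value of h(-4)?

Write h(x) = ax² + bx + c; the 4 given values yield a linear system in the 3 coefficients.
Solving, h(x) = 5x² + 6x - 5.
Then h(-4) = 51.

51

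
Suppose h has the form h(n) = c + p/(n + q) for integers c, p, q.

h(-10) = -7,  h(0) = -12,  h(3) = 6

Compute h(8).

-4

(h(n) − c)(n + q) = p for each data point; the three points give a linear system in c and q, then p follows.
Solving: c = -6, q = -2, p = 12, so h(n) = -6 + 12/(n − 2).
Then h(8) = -6 + 12/6 = -4.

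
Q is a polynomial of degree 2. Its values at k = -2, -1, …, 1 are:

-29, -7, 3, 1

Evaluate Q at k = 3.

-39

First differences: 22, 10, -2. Second differences: -12, -12.
Level-2 differences are constant, so Q has degree 2.
Fitting a degree-2 polynomial gives Q(k) = -6k² + 4k + 3.
Then Q(3) = -39.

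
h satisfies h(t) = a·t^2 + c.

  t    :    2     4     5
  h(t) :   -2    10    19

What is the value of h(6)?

30

From h(2) = -2 and h(4) = 10: 4a + c = -2 and 16a + c = 10.
Subtracting: 12a = 12, so a = 1; then c = -2 − 1·4 = -6.
So h(t) = 1t² − 6, and h(6) = 30.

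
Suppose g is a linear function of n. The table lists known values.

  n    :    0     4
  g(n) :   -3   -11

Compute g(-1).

-1

Write g(n) = an + b; the 2 given values yield a linear system in the 2 coefficients.
Solving, g(n) = -2n - 3.
Then g(-1) = -1.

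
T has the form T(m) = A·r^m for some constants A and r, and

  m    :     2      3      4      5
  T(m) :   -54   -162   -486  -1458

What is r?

3

Consecutive ratio: -162/(-54) = 3, and -486/(-162) = 3, so r = 3.
Then A·3^2 = -54 gives A = -6, and T(m) = -6·3^m.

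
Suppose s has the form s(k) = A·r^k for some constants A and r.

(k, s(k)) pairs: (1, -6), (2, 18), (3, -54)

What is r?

-3

Consecutive ratio: 18/(-6) = -3, and -54/18 = -3, so r = -3.
Then A·(-3)^1 = -6 gives A = 2, and s(k) = 2·(-3)^k.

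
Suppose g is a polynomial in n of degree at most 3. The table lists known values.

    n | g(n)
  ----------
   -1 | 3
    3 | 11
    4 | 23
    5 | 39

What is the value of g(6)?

Write g(n) = an³ + bn² + cn + d; the 4 given values yield a linear system in the 4 coefficients.
Solving, the leading coefficient vanishes, and g(n) = 2n² - 2n - 1.
Then g(6) = 59.

59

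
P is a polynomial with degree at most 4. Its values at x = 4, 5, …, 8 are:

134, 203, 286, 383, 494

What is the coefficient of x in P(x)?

First differences: 69, 83, 97, 111. Second differences: 14, 14, 14.
Level-2 differences are constant, so P has degree 2.
Fitting a degree-2 polynomial gives P(x) = 7x² + 6x - 2.
The coefficient of x is 6.

6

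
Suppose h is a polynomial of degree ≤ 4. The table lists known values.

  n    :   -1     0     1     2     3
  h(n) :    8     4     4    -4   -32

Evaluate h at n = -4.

164

First differences: -4, 0, -8, -28. Second differences: 4, -8, -20. Third differences: -12, -12.
Level-3 differences are constant, so h has degree 3.
Fitting a degree-3 polynomial gives h(n) = -2n³ + 2n² + 4.
Then h(-4) = 164.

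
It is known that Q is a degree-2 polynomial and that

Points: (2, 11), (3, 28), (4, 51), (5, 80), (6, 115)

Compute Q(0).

-5

First differences: 17, 23, 29, 35. Second differences: 6, 6, 6.
Level-2 differences are constant, so Q has degree 2.
Fitting a degree-2 polynomial gives Q(k) = 3k² + 2k - 5.
Then Q(0) = -5.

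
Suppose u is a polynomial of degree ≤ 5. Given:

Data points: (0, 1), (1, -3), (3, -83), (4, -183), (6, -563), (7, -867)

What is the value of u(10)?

Write u(x) = ax^5 + bx^4 + cx³ + dx² + ex + p; the 6 given values yield a linear system in the 6 coefficients.
Solving, the top 2 coefficients vanish, and u(x) = -2x³ - 4x² + 2x + 1.
Then u(10) = -2379.

-2379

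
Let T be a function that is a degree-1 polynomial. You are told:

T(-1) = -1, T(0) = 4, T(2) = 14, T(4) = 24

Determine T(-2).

Write T(x) = ax + b; the 4 given values yield a linear system in the 2 coefficients.
Solving, T(x) = 5x + 4.
Then T(-2) = -6.

-6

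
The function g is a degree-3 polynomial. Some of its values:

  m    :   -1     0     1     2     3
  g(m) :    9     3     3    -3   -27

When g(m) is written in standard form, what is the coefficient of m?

-1

First differences: -6, 0, -6, -24. Second differences: 6, -6, -18. Third differences: -12, -12.
Level-3 differences are constant, so g has degree 3.
Fitting a degree-3 polynomial gives g(m) = -2m³ + 3m² - m + 3.
The coefficient of m is -1.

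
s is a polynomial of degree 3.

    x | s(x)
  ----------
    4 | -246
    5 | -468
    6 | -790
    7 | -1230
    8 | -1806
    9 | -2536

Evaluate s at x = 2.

-30

First differences: -222, -322, -440, -576, -730. Second differences: -100, -118, -136, -154. Third differences: -18, -18, -18.
Level-3 differences are constant, so s has degree 3.
Fitting a degree-3 polynomial gives s(x) = -3x³ - 5x² + 6x + 2.
Then s(2) = -30.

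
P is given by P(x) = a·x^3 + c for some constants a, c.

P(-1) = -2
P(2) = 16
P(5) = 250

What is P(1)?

From P(-1) = -2 and P(2) = 16: -1a + c = -2 and 8a + c = 16.
Subtracting: 9a = 18, so a = 2; then c = -2 − 2·(-1) = 0.
So P(x) = 2x³ + 0, and P(1) = 2.

2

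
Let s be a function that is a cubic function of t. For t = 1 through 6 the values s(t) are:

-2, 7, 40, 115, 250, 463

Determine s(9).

1750

Write s(t) = at³ + bt² + ct + d; the 6 given values yield a linear system in the 4 coefficients.
Solving, s(t) = 3t³ - 6t² + 6t - 5.
Then s(9) = 1750.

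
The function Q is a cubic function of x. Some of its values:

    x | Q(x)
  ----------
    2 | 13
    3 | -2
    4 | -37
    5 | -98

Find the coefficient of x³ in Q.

-1

Write Q(x) = ax³ + bx² + cx + d; the 4 given values yield a linear system in the 4 coefficients.
Solving, Q(x) = -x³ - x² + 9x + 7.
The coefficient of x³ is -1.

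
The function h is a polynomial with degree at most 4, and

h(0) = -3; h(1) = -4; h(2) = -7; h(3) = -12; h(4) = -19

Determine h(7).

-52

First differences: -1, -3, -5, -7. Second differences: -2, -2, -2.
Level-2 differences are constant, so h has degree 2.
Fitting a degree-2 polynomial gives h(t) = -t² - 3.
Then h(7) = -52.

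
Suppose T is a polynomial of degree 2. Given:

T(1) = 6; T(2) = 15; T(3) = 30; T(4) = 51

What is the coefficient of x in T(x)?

0

Write T(x) = ax² + bx + c; the 4 given values yield a linear system in the 3 coefficients.
Solving, T(x) = 3x² + 3.
The coefficient of x is 0.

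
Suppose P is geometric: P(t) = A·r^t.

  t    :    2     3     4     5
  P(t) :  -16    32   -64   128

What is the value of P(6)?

-256

Consecutive ratio: 32/(-16) = -2, and -64/32 = -2, so r = -2.
Then A·(-2)^2 = -16 gives A = -4, and P(t) = -4·(-2)^t.
P(6) = -4·(-2)^6 = -256.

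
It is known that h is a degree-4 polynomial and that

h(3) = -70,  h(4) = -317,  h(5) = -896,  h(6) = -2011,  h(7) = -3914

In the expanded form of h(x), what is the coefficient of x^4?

Write h(x) = ax^4 + bx³ + cx² + dx + e; the 5 given values yield a linear system in the 5 coefficients.
Solving, h(x) = -2x^4 + 2x³ + 4x² + x - 1.
The coefficient of x^4 is -2.

-2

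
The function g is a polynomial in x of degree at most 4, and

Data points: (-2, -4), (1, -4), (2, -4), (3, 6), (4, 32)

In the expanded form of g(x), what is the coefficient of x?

-4

Write g(x) = ax^4 + bx³ + cx² + dx + e; the 5 given values yield a linear system in the 5 coefficients.
Solving, the leading coefficient vanishes, and g(x) = x³ - x² - 4x.
The coefficient of x is -4.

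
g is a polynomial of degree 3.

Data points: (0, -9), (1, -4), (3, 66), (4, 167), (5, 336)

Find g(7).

950

Write g(x) = ax³ + bx² + cx + d; the 5 given values yield a linear system in the 4 coefficients.
Solving, g(x) = 3x³ - 2x² + 4x - 9.
Then g(7) = 950.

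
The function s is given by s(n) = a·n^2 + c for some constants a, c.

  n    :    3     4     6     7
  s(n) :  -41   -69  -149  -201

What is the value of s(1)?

-9

From s(3) = -41 and s(4) = -69: 9a + c = -41 and 16a + c = -69.
Subtracting: 7a = -28, so a = -4; then c = -41 − (-4)·9 = -5.
So s(n) = -4n² − 5, and s(1) = -9.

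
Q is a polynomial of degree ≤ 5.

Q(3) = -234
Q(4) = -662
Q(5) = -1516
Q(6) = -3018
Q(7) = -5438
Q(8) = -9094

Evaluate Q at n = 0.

First differences: -428, -854, -1502, -2420, -3656. Second differences: -426, -648, -918, -1236. Third differences: -222, -270, -318. Fourth differences: -48, -48.
Level-4 differences are constant, so Q has degree 4.
Fitting a degree-4 polynomial gives Q(n) = -2n^4 - n³ - 7n² + 8n - 6.
Then Q(0) = -6.

-6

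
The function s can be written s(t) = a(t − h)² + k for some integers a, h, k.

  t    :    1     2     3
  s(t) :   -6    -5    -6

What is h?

First differences 1, -1; second difference -2 = 2a, so a = -1.
Expanding, the t-coefficient is −2ah = 2h; matching it to the data gives h = 2, and then k = -5.
So s(t) = -1(t − 2)² − 5.
Hence h = 2.

2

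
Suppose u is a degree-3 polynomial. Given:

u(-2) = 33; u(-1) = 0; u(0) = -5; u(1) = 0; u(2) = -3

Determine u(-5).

480

Write u(t) = at³ + bt² + ct + d; the 5 given values yield a linear system in the 4 coefficients.
Solving, u(t) = -3t³ + 5t² + 3t - 5.
Then u(-5) = 480.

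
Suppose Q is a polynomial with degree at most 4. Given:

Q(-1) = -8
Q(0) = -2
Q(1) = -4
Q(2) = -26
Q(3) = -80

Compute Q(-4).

46

First differences: 6, -2, -22, -54. Second differences: -8, -20, -32. Third differences: -12, -12.
Level-3 differences are constant, so Q has degree 3.
Fitting a degree-3 polynomial gives Q(m) = -2m³ - 4m² + 4m - 2.
Then Q(-4) = 46.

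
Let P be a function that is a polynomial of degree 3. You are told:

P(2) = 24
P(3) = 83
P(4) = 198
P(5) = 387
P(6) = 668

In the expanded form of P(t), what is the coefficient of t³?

3

Write P(t) = at³ + bt² + ct + d; the 5 given values yield a linear system in the 4 coefficients.
Solving, P(t) = 3t³ + t² - 3t + 2.
The coefficient of t³ is 3.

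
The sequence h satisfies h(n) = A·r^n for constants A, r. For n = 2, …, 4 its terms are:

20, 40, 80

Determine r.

2

Consecutive ratio: 40/20 = 2, and 80/40 = 2, so r = 2.
Then A·2^2 = 20 gives A = 5, and h(n) = 5·2^n.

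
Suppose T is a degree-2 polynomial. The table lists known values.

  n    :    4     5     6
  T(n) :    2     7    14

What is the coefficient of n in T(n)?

-4

Write T(n) = an² + bn + c; the 3 given values yield a linear system in the 3 coefficients.
Solving, T(n) = n² - 4n + 2.
The coefficient of n is -4.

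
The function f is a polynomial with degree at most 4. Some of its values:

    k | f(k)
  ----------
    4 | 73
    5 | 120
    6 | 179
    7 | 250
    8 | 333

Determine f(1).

Write f(k) = ak^4 + bk³ + ck² + dk + e; the 5 given values yield a linear system in the 5 coefficients.
Solving, the top 2 coefficients vanish, and f(k) = 6k² - 7k + 5.
Then f(1) = 4.

4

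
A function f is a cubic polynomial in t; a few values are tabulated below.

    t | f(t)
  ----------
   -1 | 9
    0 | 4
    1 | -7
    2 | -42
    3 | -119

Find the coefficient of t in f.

-5

First differences: -5, -11, -35, -77. Second differences: -6, -24, -42. Third differences: -18, -18.
Level-3 differences are constant, so f has degree 3.
Fitting a degree-3 polynomial gives f(t) = -3t³ - 3t² - 5t + 4.
The coefficient of t is -5.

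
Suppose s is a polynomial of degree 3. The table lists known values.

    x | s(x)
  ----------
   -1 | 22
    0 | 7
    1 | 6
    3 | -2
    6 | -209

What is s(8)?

Write s(x) = ax³ + bx² + cx + d; the 5 given values yield a linear system in the 4 coefficients.
Solving, s(x) = -2x³ + 7x² - 6x + 7.
Then s(8) = -617.

-617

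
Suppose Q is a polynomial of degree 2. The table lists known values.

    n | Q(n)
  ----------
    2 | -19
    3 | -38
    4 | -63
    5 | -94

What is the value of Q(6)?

-131

First differences: -19, -25, -31. Second differences: -6, -6.
Level-2 differences are constant, so Q has degree 2.
Fitting a degree-2 polynomial gives Q(n) = -3n² - 4n + 1.
Then Q(6) = -131.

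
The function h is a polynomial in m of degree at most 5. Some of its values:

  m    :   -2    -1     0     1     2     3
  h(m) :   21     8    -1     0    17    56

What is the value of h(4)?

First differences: -13, -9, 1, 17, 39. Second differences: 4, 10, 16, 22. Third differences: 6, 6, 6.
Level-3 differences are constant, so h has degree 3.
Fitting a degree-3 polynomial gives h(m) = m³ + 5m² - 5m - 1.
Then h(4) = 123.

123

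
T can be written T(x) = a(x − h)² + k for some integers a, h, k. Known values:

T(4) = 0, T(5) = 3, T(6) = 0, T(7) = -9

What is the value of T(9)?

-45

First differences 3, -3, -9; second difference -6 = 2a, so a = -3.
Expanding, the x-coefficient is −2ah = 6h; matching it to the data gives h = 5, and then k = 3.
So T(x) = -3(x − 5)² + 3.
T(9) = -3·4² + 3 = -45.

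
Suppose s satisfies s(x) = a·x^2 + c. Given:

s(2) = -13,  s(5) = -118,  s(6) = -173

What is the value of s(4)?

From s(2) = -13 and s(5) = -118: 4a + c = -13 and 25a + c = -118.
Subtracting: 21a = -105, so a = -5; then c = -13 − (-5)·4 = 7.
So s(x) = -5x² + 7, and s(4) = -73.

-73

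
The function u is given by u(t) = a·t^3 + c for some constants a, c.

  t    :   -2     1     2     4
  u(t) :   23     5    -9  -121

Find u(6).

From u(-2) = 23 and u(1) = 5: -8a + c = 23 and 1a + c = 5.
Subtracting: 9a = -18, so a = -2; then c = 23 − (-2)·(-8) = 7.
So u(t) = -2t³ + 7, and u(6) = -425.

-425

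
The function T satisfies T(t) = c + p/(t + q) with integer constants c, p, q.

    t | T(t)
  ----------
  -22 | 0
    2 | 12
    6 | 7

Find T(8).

(T(t) − c)(t + q) = p for each data point; the three points give a linear system in c and q, then p follows.
Solving: c = 2, q = 2, p = 40, so T(t) = 2 + 40/(t + 2).
Then T(8) = 2 + 40/10 = 6.

6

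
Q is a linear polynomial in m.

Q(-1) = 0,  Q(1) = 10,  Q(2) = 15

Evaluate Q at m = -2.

Write Q(m) = am + b; the 3 given values yield a linear system in the 2 coefficients.
Solving, Q(m) = 5m + 5.
Then Q(-2) = -5.

-5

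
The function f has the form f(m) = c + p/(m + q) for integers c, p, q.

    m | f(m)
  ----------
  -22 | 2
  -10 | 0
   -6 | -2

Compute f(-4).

(f(m) − c)(m + q) = p for each data point; the three points give a linear system in c and q, then p follows.
Solving: c = 4, q = -2, p = 48, so f(m) = 4 + 48/(m − 2).
Then f(-4) = 4 + 48/(-6) = -4.

-4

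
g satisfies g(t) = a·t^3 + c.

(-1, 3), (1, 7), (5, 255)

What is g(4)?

From g(-1) = 3 and g(1) = 7: -1a + c = 3 and 1a + c = 7.
Subtracting: 2a = 4, so a = 2; then c = 3 − 2·(-1) = 5.
So g(t) = 2t³ + 5, and g(4) = 133.

133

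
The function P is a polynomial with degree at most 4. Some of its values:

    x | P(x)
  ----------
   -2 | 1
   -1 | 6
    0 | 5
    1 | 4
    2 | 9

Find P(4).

First differences: 5, -1, -1, 5. Second differences: -6, 0, 6. Third differences: 6, 6.
Level-3 differences are constant, so P has degree 3.
Fitting a degree-3 polynomial gives P(x) = x³ - 2x + 5.
Then P(4) = 61.

61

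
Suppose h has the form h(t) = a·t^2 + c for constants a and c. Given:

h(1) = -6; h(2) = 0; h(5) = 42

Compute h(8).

From h(1) = -6 and h(2) = 0: 1a + c = -6 and 4a + c = 0.
Subtracting: 3a = 6, so a = 2; then c = -6 − 2·1 = -8.
So h(t) = 2t² − 8, and h(8) = 120.

120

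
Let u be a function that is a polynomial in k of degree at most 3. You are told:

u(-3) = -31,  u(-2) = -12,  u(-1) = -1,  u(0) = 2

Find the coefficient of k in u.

Write u(k) = ak³ + bk² + ck + d; the 4 given values yield a linear system in the 4 coefficients.
Solving, the leading coefficient vanishes, and u(k) = -4k² - k + 2.
The coefficient of k is -1.

-1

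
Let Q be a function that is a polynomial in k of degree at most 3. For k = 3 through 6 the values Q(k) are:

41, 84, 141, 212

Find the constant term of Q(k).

-4

First differences: 43, 57, 71. Second differences: 14, 14.
Level-2 differences are constant, so Q has degree 2.
Fitting a degree-2 polynomial gives Q(k) = 7k² - 6k - 4.
The constant term is Q(0) = -4.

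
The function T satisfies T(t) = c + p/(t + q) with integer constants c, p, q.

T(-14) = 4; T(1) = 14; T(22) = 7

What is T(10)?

(T(t) − c)(t + q) = p for each data point; the three points give a linear system in c and q, then p follows.
Solving: c = 6, q = 2, p = 24, so T(t) = 6 + 24/(t + 2).
Then T(10) = 6 + 24/12 = 8.

8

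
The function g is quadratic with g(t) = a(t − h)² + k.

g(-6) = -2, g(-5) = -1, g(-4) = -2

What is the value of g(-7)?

-5

First differences 1, -1; second difference -2 = 2a, so a = -1.
Expanding, the t-coefficient is −2ah = 2h; matching it to the data gives h = -5, and then k = -1.
So g(t) = -1(t + 5)² − 1.
g(-7) = -1·(-2)² − 1 = -5.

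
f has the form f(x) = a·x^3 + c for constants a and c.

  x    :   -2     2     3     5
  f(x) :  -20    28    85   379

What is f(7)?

From f(-2) = -20 and f(2) = 28: -8a + c = -20 and 8a + c = 28.
Subtracting: 16a = 48, so a = 3; then c = -20 − 3·(-8) = 4.
So f(x) = 3x³ + 4, and f(7) = 1033.

1033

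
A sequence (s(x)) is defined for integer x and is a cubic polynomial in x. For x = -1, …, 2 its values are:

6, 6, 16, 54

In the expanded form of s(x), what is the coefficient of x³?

3

Write s(x) = ax³ + bx² + cx + d; the 4 given values yield a linear system in the 4 coefficients.
Solving, s(x) = 3x³ + 5x² + 2x + 6.
The coefficient of x³ is 3.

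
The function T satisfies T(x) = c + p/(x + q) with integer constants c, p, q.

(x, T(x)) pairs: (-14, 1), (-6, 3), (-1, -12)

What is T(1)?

(T(x) − c)(x + q) = p for each data point; the three points give a linear system in c and q, then p follows.
Solving: c = 0, q = 2, p = -12, so T(x) = -12/(x + 2).
Then T(1) = 0 − 12/3 = -4.

-4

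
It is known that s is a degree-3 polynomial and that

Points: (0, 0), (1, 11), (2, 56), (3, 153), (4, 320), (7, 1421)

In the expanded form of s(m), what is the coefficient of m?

0

Write s(m) = am³ + bm² + cm + d; the 6 given values yield a linear system in the 4 coefficients.
Solving, s(m) = 3m³ + 8m².
The coefficient of m is 0.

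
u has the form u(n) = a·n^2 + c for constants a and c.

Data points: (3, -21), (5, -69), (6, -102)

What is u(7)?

From u(3) = -21 and u(5) = -69: 9a + c = -21 and 25a + c = -69.
Subtracting: 16a = -48, so a = -3; then c = -21 − (-3)·9 = 6.
So u(n) = -3n² + 6, and u(7) = -141.

-141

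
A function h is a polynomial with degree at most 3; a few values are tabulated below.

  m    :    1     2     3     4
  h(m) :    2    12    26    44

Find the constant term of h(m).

First differences: 10, 14, 18. Second differences: 4, 4.
Level-2 differences are constant, so h has degree 2.
Fitting a degree-2 polynomial gives h(m) = 2m² + 4m - 4.
The constant term is h(0) = -4.

-4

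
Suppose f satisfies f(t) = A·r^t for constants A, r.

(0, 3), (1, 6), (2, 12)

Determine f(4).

48

Consecutive ratio: 6/3 = 2, and 12/6 = 2, so r = 2.
Then A·2^0 = 3 gives A = 3, and f(t) = 3·2^t.
f(4) = 3·2^4 = 48.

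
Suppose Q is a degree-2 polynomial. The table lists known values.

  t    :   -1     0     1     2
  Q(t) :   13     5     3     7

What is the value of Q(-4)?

First differences: -8, -2, 4. Second differences: 6, 6.
Level-2 differences are constant, so Q has degree 2.
Fitting a degree-2 polynomial gives Q(t) = 3t² - 5t + 5.
Then Q(-4) = 73.

73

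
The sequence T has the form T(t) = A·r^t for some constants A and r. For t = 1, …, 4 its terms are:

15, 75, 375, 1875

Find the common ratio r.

5

Consecutive ratio: 75/15 = 5, and 375/75 = 5, so r = 5.
Then A·5^1 = 15 gives A = 3, and T(t) = 3·5^t.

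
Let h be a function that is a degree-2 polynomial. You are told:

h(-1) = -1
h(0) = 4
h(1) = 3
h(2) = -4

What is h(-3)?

First differences: 5, -1, -7. Second differences: -6, -6.
Level-2 differences are constant, so h has degree 2.
Fitting a degree-2 polynomial gives h(n) = -3n² + 2n + 4.
Then h(-3) = -29.

-29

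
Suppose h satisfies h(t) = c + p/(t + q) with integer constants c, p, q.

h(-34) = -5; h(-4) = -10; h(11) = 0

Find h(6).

5

(h(t) − c)(t + q) = p for each data point; the three points give a linear system in c and q, then p follows.
Solving: c = -4, q = -2, p = 36, so h(t) = -4 + 36/(t − 2).
Then h(6) = -4 + 36/4 = 5.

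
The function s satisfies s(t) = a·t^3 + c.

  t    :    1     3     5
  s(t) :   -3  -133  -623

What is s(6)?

From s(1) = -3 and s(3) = -133: 1a + c = -3 and 27a + c = -133.
Subtracting: 26a = -130, so a = -5; then c = -3 − (-5)·1 = 2.
So s(t) = -5t³ + 2, and s(6) = -1078.

-1078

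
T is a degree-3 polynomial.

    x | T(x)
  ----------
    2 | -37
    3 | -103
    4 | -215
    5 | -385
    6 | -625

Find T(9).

First differences: -66, -112, -170, -240. Second differences: -46, -58, -70. Third differences: -12, -12.
Level-3 differences are constant, so T has degree 3.
Fitting a degree-3 polynomial gives T(x) = -2x³ - 5x² - 3x + 5.
Then T(9) = -1885.

-1885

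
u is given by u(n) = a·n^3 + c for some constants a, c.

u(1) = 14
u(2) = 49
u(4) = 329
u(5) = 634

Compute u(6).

From u(1) = 14 and u(2) = 49: 1a + c = 14 and 8a + c = 49.
Subtracting: 7a = 35, so a = 5; then c = 14 − 5·1 = 9.
So u(n) = 5n³ + 9, and u(6) = 1089.

1089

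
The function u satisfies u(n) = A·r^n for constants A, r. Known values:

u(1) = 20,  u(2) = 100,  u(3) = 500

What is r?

5

Consecutive ratio: 100/20 = 5, and 500/100 = 5, so r = 5.
Then A·5^1 = 20 gives A = 4, and u(n) = 4·5^n.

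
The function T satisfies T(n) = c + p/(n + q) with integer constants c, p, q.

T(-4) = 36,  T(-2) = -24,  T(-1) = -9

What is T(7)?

(T(n) − c)(n + q) = p for each data point; the three points give a linear system in c and q, then p follows.
Solving: c = 6, q = 3, p = -30, so T(n) = 6 − 30/(n + 3).
Then T(7) = 6 − 30/10 = 3.

3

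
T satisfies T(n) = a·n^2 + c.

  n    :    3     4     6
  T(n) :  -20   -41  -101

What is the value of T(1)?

From T(3) = -20 and T(4) = -41: 9a + c = -20 and 16a + c = -41.
Subtracting: 7a = -21, so a = -3; then c = -20 − (-3)·9 = 7.
So T(n) = -3n² + 7, and T(1) = 4.

4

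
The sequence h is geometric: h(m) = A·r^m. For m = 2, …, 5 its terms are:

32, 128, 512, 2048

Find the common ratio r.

4

Consecutive ratio: 128/32 = 4, and 512/128 = 4, so r = 4.
Then A·4^2 = 32 gives A = 2, and h(m) = 2·4^m.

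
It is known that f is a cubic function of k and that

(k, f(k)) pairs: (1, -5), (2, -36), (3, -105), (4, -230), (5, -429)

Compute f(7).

-1121

First differences: -31, -69, -125, -199. Second differences: -38, -56, -74. Third differences: -18, -18.
Level-3 differences are constant, so f has degree 3.
Fitting a degree-3 polynomial gives f(k) = -3k³ - k² - 7k + 6.
Then f(7) = -1121.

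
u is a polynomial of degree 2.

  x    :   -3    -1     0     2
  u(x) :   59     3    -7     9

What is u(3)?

Write u(x) = ax² + bx + c; the 4 given values yield a linear system in the 3 coefficients.
Solving, u(x) = 6x² - 4x - 7.
Then u(3) = 35.

35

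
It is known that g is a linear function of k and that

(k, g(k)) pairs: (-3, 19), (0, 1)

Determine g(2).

-11

Write g(k) = ak + b; the 2 given values yield a linear system in the 2 coefficients.
Solving, g(k) = -6k + 1.
Then g(2) = -11.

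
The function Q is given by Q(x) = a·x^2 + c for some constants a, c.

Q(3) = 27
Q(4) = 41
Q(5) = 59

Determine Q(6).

From Q(3) = 27 and Q(4) = 41: 9a + c = 27 and 16a + c = 41.
Subtracting: 7a = 14, so a = 2; then c = 27 − 2·9 = 9.
So Q(x) = 2x² + 9, and Q(6) = 81.

81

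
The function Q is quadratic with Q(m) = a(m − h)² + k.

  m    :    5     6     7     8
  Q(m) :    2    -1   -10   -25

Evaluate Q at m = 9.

First differences -3, -9, -15; second difference -6 = 2a, so a = -3.
Expanding, the m-coefficient is −2ah = 6h; matching it to the data gives h = 5, and then k = 2.
So Q(m) = -3(m − 5)² + 2.
Q(9) = -3·4² + 2 = -46.

-46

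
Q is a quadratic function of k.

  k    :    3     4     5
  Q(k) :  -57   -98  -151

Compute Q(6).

Write Q(k) = ak² + bk + c; the 3 given values yield a linear system in the 3 coefficients.
Solving, Q(k) = -6k² + k - 6.
Then Q(6) = -216.

-216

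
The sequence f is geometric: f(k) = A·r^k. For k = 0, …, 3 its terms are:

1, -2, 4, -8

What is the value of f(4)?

Consecutive ratio: -2/1 = -2, and 4/(-2) = -2, so r = -2.
Then A·(-2)^0 = 1 gives A = 1, and f(k) = 1·(-2)^k.
f(4) = 1·(-2)^4 = 16.

16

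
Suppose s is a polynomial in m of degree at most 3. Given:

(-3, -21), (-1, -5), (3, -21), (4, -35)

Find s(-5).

Write s(m) = am³ + bm² + cm + d; the 4 given values yield a linear system in the 4 coefficients.
Solving, the leading coefficient vanishes, and s(m) = -2m² - 3.
Then s(-5) = -53.

-53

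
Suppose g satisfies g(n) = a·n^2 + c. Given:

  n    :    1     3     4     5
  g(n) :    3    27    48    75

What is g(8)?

192

From g(1) = 3 and g(3) = 27: 1a + c = 3 and 9a + c = 27.
Subtracting: 8a = 24, so a = 3; then c = 3 − 3·1 = 0.
So g(n) = 3n² + 0, and g(8) = 192.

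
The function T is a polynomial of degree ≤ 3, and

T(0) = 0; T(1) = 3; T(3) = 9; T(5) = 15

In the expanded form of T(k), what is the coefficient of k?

Write T(k) = ak³ + bk² + ck + d; the 4 given values yield a linear system in the 4 coefficients.
Solving, the top 2 coefficients vanish, and T(k) = 3k.
The coefficient of k is 3.

3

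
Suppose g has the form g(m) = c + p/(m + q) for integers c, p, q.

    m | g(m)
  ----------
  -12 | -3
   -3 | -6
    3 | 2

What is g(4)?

(g(m) − c)(m + q) = p for each data point; the three points give a linear system in c and q, then p follows.
Solving: c = -2, q = 0, p = 12, so g(m) = -2 + 12/(m + 0).
Then g(4) = -2 + 12/4 = 1.

1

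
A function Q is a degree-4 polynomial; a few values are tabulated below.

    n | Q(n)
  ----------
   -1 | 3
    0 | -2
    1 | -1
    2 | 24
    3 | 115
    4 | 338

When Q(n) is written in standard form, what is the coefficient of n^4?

Write Q(n) = an^4 + bn³ + cn² + dn + e; the 6 given values yield a linear system in the 5 coefficients.
Solving, Q(n) = n^4 + n³ + 2n² - 3n - 2.
The coefficient of n^4 is 1.

1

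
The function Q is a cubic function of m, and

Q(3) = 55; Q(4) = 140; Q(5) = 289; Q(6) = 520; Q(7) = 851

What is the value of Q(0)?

First differences: 85, 149, 231, 331. Second differences: 64, 82, 100. Third differences: 18, 18.
Level-3 differences are constant, so Q has degree 3.
Fitting a degree-3 polynomial gives Q(m) = 3m³ - 4m² + 2m + 4.
Then Q(0) = 4.

4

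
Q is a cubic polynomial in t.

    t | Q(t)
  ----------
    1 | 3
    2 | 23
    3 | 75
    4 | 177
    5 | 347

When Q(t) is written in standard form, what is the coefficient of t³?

3

Write Q(t) = at³ + bt² + ct + d; the 5 given values yield a linear system in the 4 coefficients.
Solving, Q(t) = 3t³ - 2t² + 5t - 3.
The coefficient of t³ is 3.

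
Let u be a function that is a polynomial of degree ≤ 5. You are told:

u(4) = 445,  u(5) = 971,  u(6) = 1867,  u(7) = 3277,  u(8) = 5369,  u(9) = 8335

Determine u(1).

7

First differences: 526, 896, 1410, 2092, 2966. Second differences: 370, 514, 682, 874. Third differences: 144, 168, 192. Fourth differences: 24, 24.
Level-4 differences are constant, so u has degree 4.
Fitting a degree-4 polynomial gives u(m) = m^4 + 2m³ + 4m² - m + 1.
Then u(1) = 7.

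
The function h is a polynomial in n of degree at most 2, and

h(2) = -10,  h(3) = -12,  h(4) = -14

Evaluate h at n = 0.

-6

First differences: -2, -2.
Level-1 differences are constant, so h has degree 1.
Fitting a degree-1 polynomial gives h(n) = -2n - 6.
Then h(0) = -6.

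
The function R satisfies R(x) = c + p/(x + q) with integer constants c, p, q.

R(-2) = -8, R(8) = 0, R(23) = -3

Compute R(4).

(R(x) − c)(x + q) = p for each data point; the three points give a linear system in c and q, then p follows.
Solving: c = -4, q = -3, p = 20, so R(x) = -4 + 20/(x − 3).
Then R(4) = -4 + 20/1 = 16.

16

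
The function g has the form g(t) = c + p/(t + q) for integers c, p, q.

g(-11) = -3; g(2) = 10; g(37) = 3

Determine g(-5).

-18

(g(t) − c)(t + q) = p for each data point; the three points give a linear system in c and q, then p follows.
Solving: c = 2, q = 3, p = 40, so g(t) = 2 + 40/(t + 3).
Then g(-5) = 2 + 40/(-2) = -18.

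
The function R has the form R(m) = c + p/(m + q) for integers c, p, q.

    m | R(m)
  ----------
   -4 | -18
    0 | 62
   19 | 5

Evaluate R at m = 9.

(R(m) − c)(m + q) = p for each data point; the three points give a linear system in c and q, then p follows.
Solving: c = 2, q = 1, p = 60, so R(m) = 2 + 60/(m + 1).
Then R(9) = 2 + 60/10 = 8.

8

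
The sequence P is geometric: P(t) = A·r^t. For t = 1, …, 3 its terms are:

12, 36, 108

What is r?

3

Consecutive ratio: 36/12 = 3, and 108/36 = 3, so r = 3.
Then A·3^1 = 12 gives A = 4, and P(t) = 4·3^t.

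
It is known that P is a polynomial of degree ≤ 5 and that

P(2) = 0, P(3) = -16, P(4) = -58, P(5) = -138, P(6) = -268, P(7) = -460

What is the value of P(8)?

First differences: -16, -42, -80, -130, -192. Second differences: -26, -38, -50, -62. Third differences: -12, -12, -12.
Level-3 differences are constant, so P has degree 3.
Fitting a degree-3 polynomial gives P(m) = -2m³ + 5m² - 3m + 2.
Then P(8) = -726.

-726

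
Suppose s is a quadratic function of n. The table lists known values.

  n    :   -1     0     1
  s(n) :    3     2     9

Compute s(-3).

29

Write s(n) = an² + bn + c; the 3 given values yield a linear system in the 3 coefficients.
Solving, s(n) = 4n² + 3n + 2.
Then s(-3) = 29.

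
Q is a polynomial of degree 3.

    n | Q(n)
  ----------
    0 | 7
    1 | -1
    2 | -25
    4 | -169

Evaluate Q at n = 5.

-313

Write Q(n) = an³ + bn² + cn + d; the 4 given values yield a linear system in the 4 coefficients.
Solving, Q(n) = -2n³ - 2n² - 4n + 7.
Then Q(5) = -313.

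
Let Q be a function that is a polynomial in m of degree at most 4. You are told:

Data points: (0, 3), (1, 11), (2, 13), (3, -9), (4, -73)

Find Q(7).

-697

Write Q(m) = am^4 + bm³ + cm² + dm + e; the 5 given values yield a linear system in the 5 coefficients.
Solving, the leading coefficient vanishes, and Q(m) = -3m³ + 6m² + 5m + 3.
Then Q(7) = -697.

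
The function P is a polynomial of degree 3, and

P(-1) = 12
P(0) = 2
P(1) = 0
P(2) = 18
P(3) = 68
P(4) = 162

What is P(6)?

530

First differences: -10, -2, 18, 50, 94. Second differences: 8, 20, 32, 44. Third differences: 12, 12, 12.
Level-3 differences are constant, so P has degree 3.
Fitting a degree-3 polynomial gives P(n) = 2n³ + 4n² - 8n + 2.
Then P(6) = 530.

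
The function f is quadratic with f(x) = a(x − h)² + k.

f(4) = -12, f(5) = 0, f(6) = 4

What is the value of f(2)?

-60

First differences 12, 4; second difference -8 = 2a, so a = -4.
Expanding, the x-coefficient is −2ah = 8h; matching it to the data gives h = 6, and then k = 4.
So f(x) = -4(x − 6)² + 4.
f(2) = -4·(-4)² + 4 = -60.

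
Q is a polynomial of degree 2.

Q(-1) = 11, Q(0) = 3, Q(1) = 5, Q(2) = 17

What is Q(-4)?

First differences: -8, 2, 12. Second differences: 10, 10.
Level-2 differences are constant, so Q has degree 2.
Fitting a degree-2 polynomial gives Q(m) = 5m² - 3m + 3.
Then Q(-4) = 95.

95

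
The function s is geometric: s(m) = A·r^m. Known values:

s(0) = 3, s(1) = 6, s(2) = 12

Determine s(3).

24

Consecutive ratio: 6/3 = 2, and 12/6 = 2, so r = 2.
Then A·2^0 = 3 gives A = 3, and s(m) = 3·2^m.
s(3) = 3·2^3 = 24.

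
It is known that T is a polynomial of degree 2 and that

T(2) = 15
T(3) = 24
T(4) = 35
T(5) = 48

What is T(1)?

8

First differences: 9, 11, 13. Second differences: 2, 2.
Level-2 differences are constant, so T has degree 2.
Fitting a degree-2 polynomial gives T(n) = n² + 4n + 3.
Then T(1) = 8.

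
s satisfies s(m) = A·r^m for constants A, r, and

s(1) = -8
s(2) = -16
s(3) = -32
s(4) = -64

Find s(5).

-128

Consecutive ratio: -16/(-8) = 2, and -32/(-16) = 2, so r = 2.
Then A·2^1 = -8 gives A = -4, and s(m) = -4·2^m.
s(5) = -4·2^5 = -128.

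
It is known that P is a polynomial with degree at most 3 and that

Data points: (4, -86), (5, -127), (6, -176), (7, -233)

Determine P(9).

-371

Write P(k) = ak³ + bk² + ck + d; the 4 given values yield a linear system in the 4 coefficients.
Solving, the leading coefficient vanishes, and P(k) = -4k² - 5k - 2.
Then P(9) = -371.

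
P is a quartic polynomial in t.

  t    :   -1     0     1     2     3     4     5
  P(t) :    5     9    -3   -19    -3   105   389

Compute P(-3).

21

Write P(t) = at^4 + bt³ + ct² + dt + e; the 7 given values yield a linear system in the 5 coefficients.
Solving, P(t) = t^4 - 9t² - 4t + 9.
Then P(-3) = 21.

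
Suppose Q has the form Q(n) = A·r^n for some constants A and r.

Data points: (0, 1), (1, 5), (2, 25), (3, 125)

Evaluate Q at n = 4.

Consecutive ratio: 5/1 = 5, and 25/5 = 5, so r = 5.
Then A·5^0 = 1 gives A = 1, and Q(n) = 1·5^n.
Q(4) = 1·5^4 = 625.

625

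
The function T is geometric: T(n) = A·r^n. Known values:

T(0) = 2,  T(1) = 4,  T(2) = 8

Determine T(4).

Consecutive ratio: 4/2 = 2, and 8/4 = 2, so r = 2.
Then A·2^0 = 2 gives A = 2, and T(n) = 2·2^n.
T(4) = 2·2^4 = 32.

32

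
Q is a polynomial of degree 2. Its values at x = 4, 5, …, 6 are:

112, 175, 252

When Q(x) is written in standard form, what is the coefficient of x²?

Write Q(x) = ax² + bx + c; the 3 given values yield a linear system in the 3 coefficients.
Solving, Q(x) = 7x².
The coefficient of x² is 7.

7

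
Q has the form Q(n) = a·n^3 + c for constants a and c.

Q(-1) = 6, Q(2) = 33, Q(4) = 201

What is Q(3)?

90

From Q(-1) = 6 and Q(2) = 33: -1a + c = 6 and 8a + c = 33.
Subtracting: 9a = 27, so a = 3; then c = 6 − 3·(-1) = 9.
So Q(n) = 3n³ + 9, and Q(3) = 90.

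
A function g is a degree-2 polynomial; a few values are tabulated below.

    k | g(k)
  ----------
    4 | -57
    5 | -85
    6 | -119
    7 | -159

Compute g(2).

-19

First differences: -28, -34, -40. Second differences: -6, -6.
Level-2 differences are constant, so g has degree 2.
Fitting a degree-2 polynomial gives g(k) = -3k² - k - 5.
Then g(2) = -19.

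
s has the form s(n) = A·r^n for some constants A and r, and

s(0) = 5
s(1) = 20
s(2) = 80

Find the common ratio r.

4

Consecutive ratio: 20/5 = 4, and 80/20 = 4, so r = 4.
Then A·4^0 = 5 gives A = 5, and s(n) = 5·4^n.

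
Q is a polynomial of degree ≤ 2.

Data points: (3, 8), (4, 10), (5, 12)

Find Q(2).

6

First differences: 2, 2.
Level-1 differences are constant, so Q has degree 1.
Fitting a degree-1 polynomial gives Q(n) = 2n + 2.
Then Q(2) = 6.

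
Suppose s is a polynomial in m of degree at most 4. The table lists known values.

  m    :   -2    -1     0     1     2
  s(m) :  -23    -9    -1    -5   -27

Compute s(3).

First differences: 14, 8, -4, -22. Second differences: -6, -12, -18. Third differences: -6, -6.
Level-3 differences are constant, so s has degree 3.
Fitting a degree-3 polynomial gives s(m) = -m³ - 6m² + 3m - 1.
Then s(3) = -73.

-73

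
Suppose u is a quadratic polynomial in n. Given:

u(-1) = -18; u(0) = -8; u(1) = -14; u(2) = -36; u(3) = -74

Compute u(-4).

Write u(n) = an² + bn + c; the 5 given values yield a linear system in the 3 coefficients.
Solving, u(n) = -8n² + 2n - 8.
Then u(-4) = -144.

-144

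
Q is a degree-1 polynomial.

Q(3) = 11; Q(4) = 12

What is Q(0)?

Write Q(k) = ak + b; the 2 given values yield a linear system in the 2 coefficients.
Solving, Q(k) = k + 8.
The constant term is Q(0) = 8.

8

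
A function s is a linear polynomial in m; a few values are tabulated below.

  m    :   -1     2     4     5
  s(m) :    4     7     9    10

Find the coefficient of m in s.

1

Write s(m) = am + b; the 4 given values yield a linear system in the 2 coefficients.
Solving, s(m) = m + 5.
The coefficient of m is 1.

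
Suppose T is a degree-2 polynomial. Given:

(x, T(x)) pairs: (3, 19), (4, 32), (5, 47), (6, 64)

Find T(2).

First differences: 13, 15, 17. Second differences: 2, 2.
Level-2 differences are constant, so T has degree 2.
Fitting a degree-2 polynomial gives T(x) = x² + 6x - 8.
Then T(2) = 8.

8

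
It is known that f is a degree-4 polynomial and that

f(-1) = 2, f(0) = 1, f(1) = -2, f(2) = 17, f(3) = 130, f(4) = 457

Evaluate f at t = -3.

First differences: -1, -3, 19, 113, 327. Second differences: -2, 22, 94, 214. Third differences: 24, 72, 120. Fourth differences: 48, 48.
Level-4 differences are constant, so f has degree 4.
Fitting a degree-4 polynomial gives f(t) = 2t^4 - 3t² - 2t + 1.
Then f(-3) = 142.

142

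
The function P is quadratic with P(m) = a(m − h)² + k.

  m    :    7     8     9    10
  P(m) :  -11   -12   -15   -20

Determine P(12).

First differences -1, -3, -5; second difference -2 = 2a, so a = -1.
Expanding, the m-coefficient is −2ah = 2h; matching it to the data gives h = 7, and then k = -11.
So P(m) = -1(m − 7)² − 11.
P(12) = -1·5² − 11 = -36.

-36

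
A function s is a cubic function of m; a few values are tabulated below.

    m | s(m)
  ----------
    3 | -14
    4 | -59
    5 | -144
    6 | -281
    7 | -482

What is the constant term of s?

First differences: -45, -85, -137, -201. Second differences: -40, -52, -64. Third differences: -12, -12.
Level-3 differences are constant, so s has degree 3.
Fitting a degree-3 polynomial gives s(m) = -2m³ + 4m² + m + 1.
The constant term is s(0) = 1.

1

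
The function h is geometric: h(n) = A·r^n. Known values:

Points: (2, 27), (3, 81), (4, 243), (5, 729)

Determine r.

3

Consecutive ratio: 81/27 = 3, and 243/81 = 3, so r = 3.
Then A·3^2 = 27 gives A = 3, and h(n) = 3·3^n.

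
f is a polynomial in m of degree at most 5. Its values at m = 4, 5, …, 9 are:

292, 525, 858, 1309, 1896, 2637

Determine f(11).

4653

Write f(m) = am^5 + bm^4 + cm³ + dm² + em + p; the 6 given values yield a linear system in the 6 coefficients.
Solving, the top 2 coefficients vanish, and f(m) = 3m³ + 5m² + 5m.
Then f(11) = 4653.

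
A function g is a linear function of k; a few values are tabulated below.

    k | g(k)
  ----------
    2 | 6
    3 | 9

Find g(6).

Write g(k) = ak + b; the 2 given values yield a linear system in the 2 coefficients.
Solving, g(k) = 3k.
Then g(6) = 18.

18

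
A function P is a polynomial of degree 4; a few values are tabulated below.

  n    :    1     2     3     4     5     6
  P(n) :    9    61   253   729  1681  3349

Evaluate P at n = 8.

10033

First differences: 52, 192, 476, 952, 1668. Second differences: 140, 284, 476, 716. Third differences: 144, 192, 240. Fourth differences: 48, 48.
Level-4 differences are constant, so P has degree 4.
Fitting a degree-4 polynomial gives P(n) = 2n^4 + 4n³ - 4n² + 6n + 1.
Then P(8) = 10033.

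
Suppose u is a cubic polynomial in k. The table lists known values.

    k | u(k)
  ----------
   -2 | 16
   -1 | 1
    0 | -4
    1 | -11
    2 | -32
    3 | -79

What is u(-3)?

53

First differences: -15, -5, -7, -21, -47. Second differences: 10, -2, -14, -26. Third differences: -12, -12, -12.
Level-3 differences are constant, so u has degree 3.
Fitting a degree-3 polynomial gives u(k) = -2k³ - k² - 4k - 4.
Then u(-3) = 53.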